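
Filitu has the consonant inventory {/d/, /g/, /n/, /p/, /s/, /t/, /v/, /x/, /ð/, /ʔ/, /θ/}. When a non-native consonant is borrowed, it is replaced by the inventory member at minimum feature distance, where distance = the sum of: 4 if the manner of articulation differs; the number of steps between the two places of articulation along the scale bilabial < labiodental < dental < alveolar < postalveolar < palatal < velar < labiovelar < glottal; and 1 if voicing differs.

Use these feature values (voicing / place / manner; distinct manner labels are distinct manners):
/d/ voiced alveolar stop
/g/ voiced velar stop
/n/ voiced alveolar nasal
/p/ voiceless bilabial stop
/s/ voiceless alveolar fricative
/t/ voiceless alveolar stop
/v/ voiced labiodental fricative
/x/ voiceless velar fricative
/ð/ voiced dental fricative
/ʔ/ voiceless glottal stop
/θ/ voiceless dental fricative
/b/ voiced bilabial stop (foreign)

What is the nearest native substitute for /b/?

/p/ is closest: same manner (stop), place distance 0 (bilabial→bilabial), voicing differs (+1); total 1. Next closest is /d/ at distance 3.

p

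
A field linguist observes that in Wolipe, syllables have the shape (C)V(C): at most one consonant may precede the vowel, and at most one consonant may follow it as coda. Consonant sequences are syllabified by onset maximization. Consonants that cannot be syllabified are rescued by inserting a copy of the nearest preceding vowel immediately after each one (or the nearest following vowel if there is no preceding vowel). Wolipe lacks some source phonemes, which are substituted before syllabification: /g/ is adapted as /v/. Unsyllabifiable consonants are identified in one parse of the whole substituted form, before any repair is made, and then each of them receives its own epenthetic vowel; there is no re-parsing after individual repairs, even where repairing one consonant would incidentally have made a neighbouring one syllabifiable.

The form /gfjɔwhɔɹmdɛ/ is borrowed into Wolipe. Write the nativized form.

vɔfɔjɔwhɔɹmɔdɛ

Substitution: /g/ → /v/, giving /vfjɔwhɔɹmdɛ/.
The consonants /v/, /f/, /m/ cannot be parsed into a legal (C)V(C) syllable (at most one coda consonant is licensed; onsets are limited to one consonant).
Epenthesis after each stranded consonant: /v/ → /vɔ/, /f/ → /fɔ/, /m/ → /mɔ/.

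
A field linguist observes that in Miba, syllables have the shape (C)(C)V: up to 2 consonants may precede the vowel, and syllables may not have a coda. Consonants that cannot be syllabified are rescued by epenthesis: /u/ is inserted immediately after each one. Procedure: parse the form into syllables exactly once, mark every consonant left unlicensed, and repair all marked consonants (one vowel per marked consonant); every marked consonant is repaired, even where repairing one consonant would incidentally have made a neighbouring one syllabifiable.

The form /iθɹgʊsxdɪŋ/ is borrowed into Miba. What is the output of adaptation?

The consonants /θ/, /s/, /ŋ/ cannot be parsed into a legal (C)(C)V syllable (no codas are permitted; onsets may contain at most 2 consonants).
Each unlicensed consonant becomes the onset of a new syllable: /θ/ → /θu/, /s/ → /su/, /ŋ/ → /ŋu/.

iθuɹgʊsuxdɪŋu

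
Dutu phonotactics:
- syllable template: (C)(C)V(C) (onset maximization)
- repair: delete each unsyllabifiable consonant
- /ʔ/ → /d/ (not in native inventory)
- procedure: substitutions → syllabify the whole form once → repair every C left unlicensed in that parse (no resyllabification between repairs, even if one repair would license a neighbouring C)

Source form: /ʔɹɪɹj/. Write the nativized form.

dɹɪɹ

Substitution: /ʔ/ → /d/, giving /dɹɪɹj/.
Syllabifying with onset maximization leaves /j/ stranded (at most one coda consonant is licensed; onsets may contain at most 2 consonants).
Each unlicensed consonant is deleted: /j/.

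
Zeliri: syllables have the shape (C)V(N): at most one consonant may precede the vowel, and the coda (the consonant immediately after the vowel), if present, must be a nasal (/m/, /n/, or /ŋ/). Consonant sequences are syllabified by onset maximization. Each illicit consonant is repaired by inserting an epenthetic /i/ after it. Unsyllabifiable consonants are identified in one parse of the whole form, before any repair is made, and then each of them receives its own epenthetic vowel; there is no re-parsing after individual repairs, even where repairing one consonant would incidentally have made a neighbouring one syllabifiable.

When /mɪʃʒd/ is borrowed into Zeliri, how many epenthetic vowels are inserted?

The unsyllabifiable consonants are /ʃ/, /ʒ/, /d/; each receives one epenthetic vowel.

3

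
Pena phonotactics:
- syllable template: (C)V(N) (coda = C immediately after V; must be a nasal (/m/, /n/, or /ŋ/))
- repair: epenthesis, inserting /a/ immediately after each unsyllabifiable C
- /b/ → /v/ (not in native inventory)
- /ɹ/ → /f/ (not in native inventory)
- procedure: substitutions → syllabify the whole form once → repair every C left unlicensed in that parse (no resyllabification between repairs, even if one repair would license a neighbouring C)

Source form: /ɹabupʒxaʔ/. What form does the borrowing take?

Substitution: /ɹ/ → /f/, /b/ → /v/, giving /favupʒxaʔ/.
Syllabifying with onset maximization leaves /p/, /ʒ/, /ʔ/ stranded (only a nasal (/m/, /n/, or /ŋ/) is licensed in coda position; onsets are limited to one consonant).
Inserting the epenthetic vowel yields /p/ → /pa/, /ʒ/ → /ʒa/, /ʔ/ → /ʔa/.

favupaʒaxaʔa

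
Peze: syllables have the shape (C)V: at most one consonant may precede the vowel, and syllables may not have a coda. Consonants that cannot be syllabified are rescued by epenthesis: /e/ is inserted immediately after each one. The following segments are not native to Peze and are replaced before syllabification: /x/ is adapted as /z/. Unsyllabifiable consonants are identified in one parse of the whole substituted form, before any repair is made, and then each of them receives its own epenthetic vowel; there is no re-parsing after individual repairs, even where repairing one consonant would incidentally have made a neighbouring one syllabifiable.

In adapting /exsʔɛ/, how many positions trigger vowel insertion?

After substitution the input is /ezsʔɛ/.
The unsyllabifiable consonants are /z/, /s/; each receives one epenthetic vowel.

2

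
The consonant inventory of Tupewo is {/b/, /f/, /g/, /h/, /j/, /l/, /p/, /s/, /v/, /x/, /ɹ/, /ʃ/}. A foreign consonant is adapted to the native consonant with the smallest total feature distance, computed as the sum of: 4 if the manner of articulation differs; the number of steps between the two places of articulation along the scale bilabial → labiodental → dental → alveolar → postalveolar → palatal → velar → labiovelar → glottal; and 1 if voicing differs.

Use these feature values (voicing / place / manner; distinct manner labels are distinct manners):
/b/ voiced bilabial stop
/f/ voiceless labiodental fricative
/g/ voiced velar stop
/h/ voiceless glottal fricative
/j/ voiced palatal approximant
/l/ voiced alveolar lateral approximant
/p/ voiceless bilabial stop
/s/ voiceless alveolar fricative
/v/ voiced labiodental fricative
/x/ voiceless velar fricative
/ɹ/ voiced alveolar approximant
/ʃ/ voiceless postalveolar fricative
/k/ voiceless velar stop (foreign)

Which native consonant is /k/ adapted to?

/g/ is closest: same manner (stop), place distance 0 (velar→velar), voicing differs (+1); total 1. Next closest is /x/ at distance 4.

g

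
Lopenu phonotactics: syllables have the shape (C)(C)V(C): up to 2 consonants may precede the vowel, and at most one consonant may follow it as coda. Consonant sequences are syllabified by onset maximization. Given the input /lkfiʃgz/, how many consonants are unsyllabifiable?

Syllabifying with onset maximization leaves /l/, /g/, /z/ stranded (at most one coda consonant is licensed; onsets may contain at most 2 consonants).

3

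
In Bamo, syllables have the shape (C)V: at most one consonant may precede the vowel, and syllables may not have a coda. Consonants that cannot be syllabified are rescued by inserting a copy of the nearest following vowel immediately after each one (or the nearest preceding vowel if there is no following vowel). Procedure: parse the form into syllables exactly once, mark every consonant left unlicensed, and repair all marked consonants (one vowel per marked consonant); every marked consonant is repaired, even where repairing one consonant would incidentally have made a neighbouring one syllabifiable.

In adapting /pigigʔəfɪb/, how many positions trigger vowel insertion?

The unsyllabifiable consonants are /g/, /b/; each receives one epenthetic vowel.

2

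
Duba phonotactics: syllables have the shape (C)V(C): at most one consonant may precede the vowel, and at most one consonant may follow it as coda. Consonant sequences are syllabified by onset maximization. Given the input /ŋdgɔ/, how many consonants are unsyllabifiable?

2

The consonants /ŋ/, /d/ cannot be parsed into a legal (C)V(C) syllable (at most one coda consonant is licensed; onsets are limited to one consonant).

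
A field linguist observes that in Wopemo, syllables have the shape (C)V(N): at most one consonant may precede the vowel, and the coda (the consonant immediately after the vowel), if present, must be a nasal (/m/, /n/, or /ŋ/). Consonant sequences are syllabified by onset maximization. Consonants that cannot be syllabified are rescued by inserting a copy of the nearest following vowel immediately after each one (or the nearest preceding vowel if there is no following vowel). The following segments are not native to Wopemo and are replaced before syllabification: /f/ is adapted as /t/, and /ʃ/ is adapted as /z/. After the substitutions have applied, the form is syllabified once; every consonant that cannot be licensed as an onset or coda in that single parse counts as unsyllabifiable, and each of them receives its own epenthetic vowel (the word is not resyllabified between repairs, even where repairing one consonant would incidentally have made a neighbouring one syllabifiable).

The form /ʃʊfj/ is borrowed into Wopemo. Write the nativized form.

Substitution: /ʃ/ → /z/, /f/ → /t/, giving /zʊtj/.
Under (C)V(N), the unsyllabifiable consonants are /t/, /j/ (only a nasal (/m/, /n/, or /ŋ/) is licensed in coda position; onsets are limited to one consonant).
Inserting the epenthetic vowel yields /t/ → /tʊ/, /j/ → /jʊ/.

zʊtʊjʊ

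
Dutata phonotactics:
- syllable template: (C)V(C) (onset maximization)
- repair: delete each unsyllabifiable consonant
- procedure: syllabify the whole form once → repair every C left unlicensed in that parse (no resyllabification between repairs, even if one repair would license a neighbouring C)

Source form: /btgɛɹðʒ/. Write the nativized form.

The consonants /b/, /t/, /ð/, /ʒ/ cannot be parsed into a legal (C)V(C) syllable (at most one coda consonant is licensed; onsets are limited to one consonant).
Deletion applies to /b/, /t/, /ð/, /ʒ/.

gɛɹ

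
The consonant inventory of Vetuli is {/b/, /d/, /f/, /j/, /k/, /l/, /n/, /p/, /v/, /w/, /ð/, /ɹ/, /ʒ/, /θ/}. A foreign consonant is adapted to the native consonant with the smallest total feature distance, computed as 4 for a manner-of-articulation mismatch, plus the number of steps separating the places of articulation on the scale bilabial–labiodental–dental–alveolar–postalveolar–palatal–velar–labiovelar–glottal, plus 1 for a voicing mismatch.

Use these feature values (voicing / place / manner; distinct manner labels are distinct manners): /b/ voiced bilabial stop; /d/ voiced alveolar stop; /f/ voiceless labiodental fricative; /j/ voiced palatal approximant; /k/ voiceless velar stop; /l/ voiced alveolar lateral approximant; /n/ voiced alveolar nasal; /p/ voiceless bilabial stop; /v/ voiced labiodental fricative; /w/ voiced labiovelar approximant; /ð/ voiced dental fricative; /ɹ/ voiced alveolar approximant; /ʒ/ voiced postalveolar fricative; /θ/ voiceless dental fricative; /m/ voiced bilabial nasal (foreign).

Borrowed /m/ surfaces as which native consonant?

n

/n/ is closest: same manner (nasal), place distance 3 (bilabial→alveolar), same voicing; total 3. Next closest is /b/ at distance 4.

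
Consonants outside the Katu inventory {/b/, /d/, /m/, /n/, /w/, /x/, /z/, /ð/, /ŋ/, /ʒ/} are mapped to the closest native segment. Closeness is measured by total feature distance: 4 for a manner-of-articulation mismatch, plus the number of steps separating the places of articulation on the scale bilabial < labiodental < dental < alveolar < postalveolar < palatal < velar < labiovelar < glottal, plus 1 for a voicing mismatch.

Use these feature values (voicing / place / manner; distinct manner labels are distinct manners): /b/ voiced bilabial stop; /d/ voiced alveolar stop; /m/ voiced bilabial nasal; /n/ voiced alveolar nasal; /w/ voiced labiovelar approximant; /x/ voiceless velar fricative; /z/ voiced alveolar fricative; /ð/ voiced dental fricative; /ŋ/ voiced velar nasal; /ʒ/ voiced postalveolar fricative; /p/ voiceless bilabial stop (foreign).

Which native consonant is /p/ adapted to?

b

/b/ is closest: same manner (stop), place distance 0 (bilabial→bilabial), voicing differs (+1); total 1. Next closest is /d/ at distance 4.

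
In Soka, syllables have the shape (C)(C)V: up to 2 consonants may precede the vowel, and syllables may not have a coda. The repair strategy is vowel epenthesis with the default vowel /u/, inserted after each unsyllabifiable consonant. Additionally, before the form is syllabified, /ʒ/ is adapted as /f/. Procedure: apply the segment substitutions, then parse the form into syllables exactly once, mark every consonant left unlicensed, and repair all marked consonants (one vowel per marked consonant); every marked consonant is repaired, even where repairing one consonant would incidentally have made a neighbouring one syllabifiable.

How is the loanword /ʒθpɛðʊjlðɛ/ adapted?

Substitution: /ʒ/ → /f/, giving /fθpɛðʊjlðɛ/.
Syllabifying with onset maximization leaves /f/, /j/ stranded (no codas are permitted; onsets may contain at most 2 consonants).
Each unlicensed consonant becomes the onset of a new syllable: /f/ → /fu/, /j/ → /ju/.

fuθpɛðʊjulðɛ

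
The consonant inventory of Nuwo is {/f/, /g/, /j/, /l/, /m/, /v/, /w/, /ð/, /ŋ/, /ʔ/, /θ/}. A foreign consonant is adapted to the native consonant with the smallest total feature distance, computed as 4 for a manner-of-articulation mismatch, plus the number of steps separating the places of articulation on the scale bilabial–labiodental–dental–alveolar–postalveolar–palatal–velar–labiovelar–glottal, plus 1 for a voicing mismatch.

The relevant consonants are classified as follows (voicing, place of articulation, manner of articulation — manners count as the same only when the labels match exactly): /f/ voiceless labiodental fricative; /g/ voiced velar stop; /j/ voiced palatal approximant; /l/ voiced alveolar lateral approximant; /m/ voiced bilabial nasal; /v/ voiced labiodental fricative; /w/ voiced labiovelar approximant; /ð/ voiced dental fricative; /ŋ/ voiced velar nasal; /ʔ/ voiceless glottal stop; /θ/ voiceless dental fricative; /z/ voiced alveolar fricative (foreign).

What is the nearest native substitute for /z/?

/ð/ is closest: same manner (fricative), place distance 1 (alveolar→dental), same voicing; total 1. Next closest is /v/ at distance 2.

ð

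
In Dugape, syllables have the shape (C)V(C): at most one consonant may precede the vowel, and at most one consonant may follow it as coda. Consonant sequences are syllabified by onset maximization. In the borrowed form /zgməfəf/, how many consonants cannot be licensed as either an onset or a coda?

The consonants /z/, /g/ cannot be parsed into a legal (C)V(C) syllable (at most one coda consonant is licensed; onsets are limited to one consonant).

2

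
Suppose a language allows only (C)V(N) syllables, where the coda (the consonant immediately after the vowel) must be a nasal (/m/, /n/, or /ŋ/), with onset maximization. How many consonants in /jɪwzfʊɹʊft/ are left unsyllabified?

The consonants /w/, /z/, /f/, /t/ cannot be parsed into a legal (C)V(N) syllable (only a nasal (/m/, /n/, or /ŋ/) is licensed in coda position; onsets are limited to one consonant).

4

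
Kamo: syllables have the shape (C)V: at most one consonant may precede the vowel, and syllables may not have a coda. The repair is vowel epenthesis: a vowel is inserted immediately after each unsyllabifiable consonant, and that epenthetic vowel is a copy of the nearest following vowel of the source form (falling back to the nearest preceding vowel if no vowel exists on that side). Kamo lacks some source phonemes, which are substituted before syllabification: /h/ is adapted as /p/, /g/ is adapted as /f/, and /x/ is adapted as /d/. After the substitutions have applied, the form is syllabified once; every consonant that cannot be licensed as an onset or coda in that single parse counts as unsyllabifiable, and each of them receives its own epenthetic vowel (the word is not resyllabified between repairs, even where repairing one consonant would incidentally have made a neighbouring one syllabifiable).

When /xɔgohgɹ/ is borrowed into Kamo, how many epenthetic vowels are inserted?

3

After substitution the input is /dɔfopfɹ/.
The unsyllabifiable consonants are /p/, /f/, /ɹ/; each receives one epenthetic vowel.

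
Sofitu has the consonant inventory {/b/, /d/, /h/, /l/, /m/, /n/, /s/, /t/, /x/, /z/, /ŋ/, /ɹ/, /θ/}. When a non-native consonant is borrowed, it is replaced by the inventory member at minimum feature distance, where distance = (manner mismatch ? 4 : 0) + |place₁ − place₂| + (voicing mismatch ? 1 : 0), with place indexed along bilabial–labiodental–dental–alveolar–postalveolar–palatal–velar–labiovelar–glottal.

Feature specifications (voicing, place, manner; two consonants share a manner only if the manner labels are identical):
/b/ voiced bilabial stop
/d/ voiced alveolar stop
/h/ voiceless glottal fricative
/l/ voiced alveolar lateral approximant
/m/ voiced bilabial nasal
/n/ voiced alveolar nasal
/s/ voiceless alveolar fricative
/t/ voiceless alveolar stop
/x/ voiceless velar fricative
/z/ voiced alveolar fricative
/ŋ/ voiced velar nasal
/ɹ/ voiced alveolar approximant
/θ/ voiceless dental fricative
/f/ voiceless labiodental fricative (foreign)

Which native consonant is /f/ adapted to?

/θ/ is closest: same manner (fricative), place distance 1 (labiodental→dental), same voicing; total 1. Next closest is /s/ at distance 2.

θ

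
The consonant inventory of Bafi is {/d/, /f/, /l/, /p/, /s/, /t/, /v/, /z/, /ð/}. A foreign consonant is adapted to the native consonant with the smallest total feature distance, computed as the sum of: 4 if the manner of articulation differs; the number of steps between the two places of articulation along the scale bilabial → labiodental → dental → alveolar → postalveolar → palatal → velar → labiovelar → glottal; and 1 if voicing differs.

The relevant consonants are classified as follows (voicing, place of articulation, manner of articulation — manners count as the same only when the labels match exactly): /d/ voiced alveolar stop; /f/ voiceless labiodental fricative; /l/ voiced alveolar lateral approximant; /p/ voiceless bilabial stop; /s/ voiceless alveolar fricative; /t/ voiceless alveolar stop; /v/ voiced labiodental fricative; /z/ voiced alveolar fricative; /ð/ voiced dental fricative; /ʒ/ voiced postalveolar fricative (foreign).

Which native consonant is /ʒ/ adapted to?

z

/z/ is closest: same manner (fricative), place distance 1 (postalveolar→alveolar), same voicing; total 1. Next closest is /s/ at distance 2.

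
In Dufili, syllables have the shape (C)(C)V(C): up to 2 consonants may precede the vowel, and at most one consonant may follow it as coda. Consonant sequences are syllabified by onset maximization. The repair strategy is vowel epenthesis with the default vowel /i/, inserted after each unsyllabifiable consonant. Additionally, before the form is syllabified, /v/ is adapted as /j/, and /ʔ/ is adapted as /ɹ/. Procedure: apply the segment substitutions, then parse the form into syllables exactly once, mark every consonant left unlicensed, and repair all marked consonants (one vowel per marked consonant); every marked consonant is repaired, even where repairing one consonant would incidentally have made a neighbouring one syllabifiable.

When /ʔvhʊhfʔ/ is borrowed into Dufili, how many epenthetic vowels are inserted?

After substitution the input is /ɹjhʊhfɹ/.
The unsyllabifiable consonants are /ɹ/, /f/, /ɹ/; each receives one epenthetic vowel.

3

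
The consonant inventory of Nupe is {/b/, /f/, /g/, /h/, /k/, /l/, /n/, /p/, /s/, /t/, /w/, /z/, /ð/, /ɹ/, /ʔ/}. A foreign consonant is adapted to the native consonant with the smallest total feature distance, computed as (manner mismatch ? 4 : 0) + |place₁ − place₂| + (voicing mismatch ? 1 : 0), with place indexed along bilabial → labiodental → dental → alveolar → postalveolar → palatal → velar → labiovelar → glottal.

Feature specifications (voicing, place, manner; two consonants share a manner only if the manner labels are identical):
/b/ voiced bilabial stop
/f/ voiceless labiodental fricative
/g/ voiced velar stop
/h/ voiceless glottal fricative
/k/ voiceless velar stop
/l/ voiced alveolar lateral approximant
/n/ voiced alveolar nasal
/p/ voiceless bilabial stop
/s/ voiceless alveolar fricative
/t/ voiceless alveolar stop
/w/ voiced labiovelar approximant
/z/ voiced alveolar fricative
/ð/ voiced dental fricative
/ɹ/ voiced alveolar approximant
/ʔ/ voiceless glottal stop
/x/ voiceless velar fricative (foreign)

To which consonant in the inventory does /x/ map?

h

/h/ is closest: same manner (fricative), place distance 2 (velar→glottal), same voicing; total 2. Next closest is /s/ at distance 3.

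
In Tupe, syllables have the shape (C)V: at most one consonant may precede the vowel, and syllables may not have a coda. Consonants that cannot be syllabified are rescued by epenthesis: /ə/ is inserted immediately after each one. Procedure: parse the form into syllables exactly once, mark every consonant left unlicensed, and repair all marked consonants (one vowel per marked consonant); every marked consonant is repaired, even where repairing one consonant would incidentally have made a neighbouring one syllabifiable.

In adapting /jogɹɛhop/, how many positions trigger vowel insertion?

2

The unsyllabifiable consonants are /g/, /p/; each receives one epenthetic vowel.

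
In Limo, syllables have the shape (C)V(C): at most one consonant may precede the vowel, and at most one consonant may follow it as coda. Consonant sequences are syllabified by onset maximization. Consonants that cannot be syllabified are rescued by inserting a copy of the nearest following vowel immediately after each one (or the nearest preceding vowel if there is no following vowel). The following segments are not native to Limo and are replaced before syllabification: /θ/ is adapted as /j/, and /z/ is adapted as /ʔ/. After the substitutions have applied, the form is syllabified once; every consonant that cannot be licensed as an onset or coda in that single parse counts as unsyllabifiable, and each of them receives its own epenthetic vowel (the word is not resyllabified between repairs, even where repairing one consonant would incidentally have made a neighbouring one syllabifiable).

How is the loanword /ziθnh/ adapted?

ʔijnihi

Substitution: /z/ → /ʔ/, /θ/ → /j/, giving /ʔijnh/.
The consonants /n/, /h/ cannot be parsed into a legal (C)V(C) syllable (at most one coda consonant is licensed; onsets are limited to one consonant).
Inserting the epenthetic vowel yields /n/ → /ni/, /h/ → /hi/.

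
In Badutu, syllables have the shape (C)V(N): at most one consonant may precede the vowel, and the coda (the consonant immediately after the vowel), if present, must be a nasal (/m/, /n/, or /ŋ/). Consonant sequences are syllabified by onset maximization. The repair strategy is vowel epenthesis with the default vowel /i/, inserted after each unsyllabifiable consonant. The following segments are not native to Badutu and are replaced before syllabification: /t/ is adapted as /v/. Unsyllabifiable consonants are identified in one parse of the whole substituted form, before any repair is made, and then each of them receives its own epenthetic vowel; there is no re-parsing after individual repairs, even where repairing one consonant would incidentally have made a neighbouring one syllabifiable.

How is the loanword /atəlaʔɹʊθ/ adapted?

avəlaʔiɹʊθi

Substitution: /t/ → /v/, giving /avəlaʔɹʊθ/.
The consonants /ʔ/, /θ/ cannot be parsed into a legal (C)V(N) syllable (only a nasal (/m/, /n/, or /ŋ/) is licensed in coda position; onsets are limited to one consonant).
Inserting the epenthetic vowel yields /ʔ/ → /ʔi/, /θ/ → /θi/.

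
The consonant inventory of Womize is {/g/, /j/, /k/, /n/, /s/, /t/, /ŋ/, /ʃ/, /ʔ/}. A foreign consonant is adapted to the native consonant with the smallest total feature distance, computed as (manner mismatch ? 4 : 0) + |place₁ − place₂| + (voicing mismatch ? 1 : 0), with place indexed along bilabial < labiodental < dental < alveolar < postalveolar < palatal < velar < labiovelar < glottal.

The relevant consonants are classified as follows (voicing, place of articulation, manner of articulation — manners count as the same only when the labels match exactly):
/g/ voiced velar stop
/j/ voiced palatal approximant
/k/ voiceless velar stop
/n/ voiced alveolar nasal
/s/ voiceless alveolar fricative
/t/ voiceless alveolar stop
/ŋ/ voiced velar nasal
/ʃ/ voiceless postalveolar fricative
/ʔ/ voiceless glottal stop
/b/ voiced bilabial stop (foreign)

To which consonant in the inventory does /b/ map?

/t/ is closest: same manner (stop), place distance 3 (bilabial→alveolar), voicing differs (+1); total 4. Next closest is /g/ at distance 6.

t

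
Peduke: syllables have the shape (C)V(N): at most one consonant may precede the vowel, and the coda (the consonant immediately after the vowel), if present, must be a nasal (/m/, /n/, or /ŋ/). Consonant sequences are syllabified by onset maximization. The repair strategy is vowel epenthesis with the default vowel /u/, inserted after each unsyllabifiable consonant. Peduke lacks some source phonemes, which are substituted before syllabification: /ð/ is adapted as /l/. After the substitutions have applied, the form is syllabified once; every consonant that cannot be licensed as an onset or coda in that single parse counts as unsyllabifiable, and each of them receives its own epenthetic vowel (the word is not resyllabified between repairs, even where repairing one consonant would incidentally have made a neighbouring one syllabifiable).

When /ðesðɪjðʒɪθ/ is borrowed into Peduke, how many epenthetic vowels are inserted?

4

After substitution the input is /leslɪjlʒɪθ/.
The unsyllabifiable consonants are /s/, /j/, /l/, /θ/; each receives one epenthetic vowel.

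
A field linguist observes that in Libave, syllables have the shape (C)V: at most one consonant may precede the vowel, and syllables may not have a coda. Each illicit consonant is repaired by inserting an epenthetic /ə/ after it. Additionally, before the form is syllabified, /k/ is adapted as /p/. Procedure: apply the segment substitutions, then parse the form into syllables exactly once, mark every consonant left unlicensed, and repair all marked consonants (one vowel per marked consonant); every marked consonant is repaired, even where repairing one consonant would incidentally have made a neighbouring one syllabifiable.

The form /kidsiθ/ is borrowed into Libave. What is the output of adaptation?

pidəsiθə

Substitution: /k/ → /p/, giving /pidsiθ/.
Syllabifying with onset maximization leaves /d/, /θ/ stranded (no codas are permitted; onsets are limited to one consonant).
Each unlicensed consonant becomes the onset of a new syllable: /d/ → /də/, /θ/ → /θə/.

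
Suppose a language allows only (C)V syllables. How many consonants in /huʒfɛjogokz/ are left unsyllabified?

3

Syllabifying with onset maximization leaves /ʒ/, /k/, /z/ stranded (no codas are permitted; onsets are limited to one consonant).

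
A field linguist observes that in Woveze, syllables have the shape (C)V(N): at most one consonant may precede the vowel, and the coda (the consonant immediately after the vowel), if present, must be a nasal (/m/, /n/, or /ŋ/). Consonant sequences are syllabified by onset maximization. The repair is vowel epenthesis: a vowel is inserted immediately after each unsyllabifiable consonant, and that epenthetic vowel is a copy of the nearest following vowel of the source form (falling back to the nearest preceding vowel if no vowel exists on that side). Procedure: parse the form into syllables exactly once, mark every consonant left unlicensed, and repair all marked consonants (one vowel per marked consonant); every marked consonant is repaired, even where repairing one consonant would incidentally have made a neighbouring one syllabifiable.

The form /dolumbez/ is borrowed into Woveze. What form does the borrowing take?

Under (C)V(N), the unsyllabifiable consonants are /z/ (only a nasal (/m/, /n/, or /ŋ/) is licensed in coda position; onsets are limited to one consonant).
Each unlicensed consonant becomes the onset of a new syllable: /z/ → /ze/.

dolumbeze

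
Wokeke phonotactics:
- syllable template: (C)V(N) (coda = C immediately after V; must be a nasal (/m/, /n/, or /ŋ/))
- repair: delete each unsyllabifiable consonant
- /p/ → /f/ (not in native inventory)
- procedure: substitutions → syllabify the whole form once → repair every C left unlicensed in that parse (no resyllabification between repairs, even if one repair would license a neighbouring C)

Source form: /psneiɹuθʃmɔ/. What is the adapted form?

neiɹumɔ

Substitution: /p/ → /f/, giving /fsneiɹuθʃmɔ/.
The consonants /f/, /s/, /θ/, /ʃ/ cannot be parsed into a legal (C)V(N) syllable (only a nasal (/m/, /n/, or /ŋ/) is licensed in coda position; onsets are limited to one consonant).
Each unlicensed consonant is deleted: /f/, /s/, /θ/, /ʃ/.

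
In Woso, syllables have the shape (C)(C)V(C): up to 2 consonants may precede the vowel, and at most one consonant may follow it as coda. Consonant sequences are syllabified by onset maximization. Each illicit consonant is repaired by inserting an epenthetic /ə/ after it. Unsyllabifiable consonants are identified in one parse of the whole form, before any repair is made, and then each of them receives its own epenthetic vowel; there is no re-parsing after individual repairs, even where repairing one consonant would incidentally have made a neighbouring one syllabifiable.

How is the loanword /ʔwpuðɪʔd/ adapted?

ʔəwpuðɪʔdə

The consonants /ʔ/, /d/ cannot be parsed into a legal (C)(C)V(C) syllable (at most one coda consonant is licensed; onsets may contain at most 2 consonants).
Each unlicensed consonant becomes the onset of a new syllable: /ʔ/ → /ʔə/, /d/ → /də/.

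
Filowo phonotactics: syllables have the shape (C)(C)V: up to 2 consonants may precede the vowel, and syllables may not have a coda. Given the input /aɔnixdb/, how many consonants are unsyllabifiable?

Under (C)(C)V, the unsyllabifiable consonants are /x/, /d/, /b/ (no codas are permitted; onsets may contain at most 2 consonants).

3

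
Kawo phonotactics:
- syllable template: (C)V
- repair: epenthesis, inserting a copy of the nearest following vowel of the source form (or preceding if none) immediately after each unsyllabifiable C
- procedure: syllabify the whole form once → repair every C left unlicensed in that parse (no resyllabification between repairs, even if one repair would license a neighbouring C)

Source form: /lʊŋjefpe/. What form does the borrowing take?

The consonants /ŋ/, /f/ cannot be parsed into a legal (C)V syllable (no codas are permitted; onsets are limited to one consonant).
Each unlicensed consonant becomes the onset of a new syllable: /ŋ/ → /ŋe/, /f/ → /fe/.

lʊŋejefepe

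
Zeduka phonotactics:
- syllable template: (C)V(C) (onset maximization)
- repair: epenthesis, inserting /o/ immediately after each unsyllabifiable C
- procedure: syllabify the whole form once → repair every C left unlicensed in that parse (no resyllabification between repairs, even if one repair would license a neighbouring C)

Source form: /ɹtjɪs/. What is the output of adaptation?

Syllabifying with onset maximization leaves /ɹ/, /t/ stranded (at most one coda consonant is licensed; onsets are limited to one consonant).
Epenthesis after each stranded consonant: /ɹ/ → /ɹo/, /t/ → /to/.

ɹotojɪs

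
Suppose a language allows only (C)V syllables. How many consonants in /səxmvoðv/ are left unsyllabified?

4

The consonants /x/, /m/, /ð/, /v/ cannot be parsed into a legal (C)V syllable (no codas are permitted; onsets are limited to one consonant).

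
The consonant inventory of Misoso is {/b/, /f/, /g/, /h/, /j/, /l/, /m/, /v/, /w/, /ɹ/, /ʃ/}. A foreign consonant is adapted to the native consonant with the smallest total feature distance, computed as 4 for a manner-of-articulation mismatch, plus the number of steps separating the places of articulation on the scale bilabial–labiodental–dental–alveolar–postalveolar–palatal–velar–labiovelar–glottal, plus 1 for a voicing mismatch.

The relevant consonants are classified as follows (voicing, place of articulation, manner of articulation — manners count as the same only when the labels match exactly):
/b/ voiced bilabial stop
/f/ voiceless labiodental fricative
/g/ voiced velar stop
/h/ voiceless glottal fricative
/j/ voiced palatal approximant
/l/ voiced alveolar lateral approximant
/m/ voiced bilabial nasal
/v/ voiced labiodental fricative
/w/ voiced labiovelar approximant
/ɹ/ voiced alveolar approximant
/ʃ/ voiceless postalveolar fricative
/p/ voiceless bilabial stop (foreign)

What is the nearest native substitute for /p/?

/b/ is closest: same manner (stop), place distance 0 (bilabial→bilabial), voicing differs (+1); total 1. Next closest is /f/ at distance 5.

b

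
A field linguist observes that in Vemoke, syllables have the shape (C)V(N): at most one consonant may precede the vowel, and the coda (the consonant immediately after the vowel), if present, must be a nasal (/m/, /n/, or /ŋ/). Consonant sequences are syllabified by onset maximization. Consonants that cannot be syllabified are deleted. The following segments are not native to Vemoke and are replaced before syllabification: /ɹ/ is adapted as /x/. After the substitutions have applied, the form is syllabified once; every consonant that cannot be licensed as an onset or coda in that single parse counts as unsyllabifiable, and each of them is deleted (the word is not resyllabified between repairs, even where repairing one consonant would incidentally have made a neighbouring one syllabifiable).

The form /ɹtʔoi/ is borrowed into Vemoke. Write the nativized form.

Substitution: /ɹ/ → /x/, giving /xtʔoi/.
Under (C)V(N), the unsyllabifiable consonants are /x/, /t/ (only a nasal (/m/, /n/, or /ŋ/) is licensed in coda position; onsets are limited to one consonant).
Deletion applies to /x/, /t/.

ʔoi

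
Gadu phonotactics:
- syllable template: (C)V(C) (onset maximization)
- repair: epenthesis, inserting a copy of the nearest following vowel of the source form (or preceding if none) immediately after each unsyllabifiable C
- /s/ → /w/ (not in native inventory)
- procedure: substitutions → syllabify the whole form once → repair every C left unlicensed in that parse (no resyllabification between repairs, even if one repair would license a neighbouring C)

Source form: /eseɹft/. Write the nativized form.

eweɹfete

Substitution: /s/ → /w/, giving /eweɹft/.
The consonants /f/, /t/ cannot be parsed into a legal (C)V(C) syllable (at most one coda consonant is licensed; onsets are limited to one consonant).
Inserting the epenthetic vowel yields /f/ → /fe/, /t/ → /te/.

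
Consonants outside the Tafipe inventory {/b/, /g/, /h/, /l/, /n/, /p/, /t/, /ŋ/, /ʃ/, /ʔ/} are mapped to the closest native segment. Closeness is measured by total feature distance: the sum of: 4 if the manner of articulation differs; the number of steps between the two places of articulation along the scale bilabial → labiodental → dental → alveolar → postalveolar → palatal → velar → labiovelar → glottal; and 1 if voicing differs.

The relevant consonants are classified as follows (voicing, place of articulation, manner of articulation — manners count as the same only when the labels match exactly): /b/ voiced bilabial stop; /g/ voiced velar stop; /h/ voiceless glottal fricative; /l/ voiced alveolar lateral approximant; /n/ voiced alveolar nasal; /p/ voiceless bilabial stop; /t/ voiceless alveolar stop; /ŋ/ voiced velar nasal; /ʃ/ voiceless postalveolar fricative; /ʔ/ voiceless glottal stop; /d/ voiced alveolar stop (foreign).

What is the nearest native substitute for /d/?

/t/ is closest: same manner (stop), place distance 0 (alveolar→alveolar), voicing differs (+1); total 1. Next closest is /b/ at distance 3.

t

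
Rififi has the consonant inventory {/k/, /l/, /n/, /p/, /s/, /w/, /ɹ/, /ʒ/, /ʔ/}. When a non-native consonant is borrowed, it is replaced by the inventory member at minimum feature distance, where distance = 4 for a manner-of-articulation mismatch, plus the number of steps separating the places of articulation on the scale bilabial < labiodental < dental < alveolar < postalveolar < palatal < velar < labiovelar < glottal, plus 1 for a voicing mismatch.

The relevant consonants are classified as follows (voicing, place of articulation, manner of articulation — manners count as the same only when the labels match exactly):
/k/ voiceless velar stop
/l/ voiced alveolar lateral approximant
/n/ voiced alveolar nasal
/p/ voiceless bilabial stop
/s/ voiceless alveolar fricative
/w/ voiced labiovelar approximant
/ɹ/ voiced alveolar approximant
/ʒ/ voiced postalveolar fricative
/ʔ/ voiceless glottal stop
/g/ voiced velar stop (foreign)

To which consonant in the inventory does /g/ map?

/k/ is closest: same manner (stop), place distance 0 (velar→velar), voicing differs (+1); total 1. Next closest is /ʔ/ at distance 3.

k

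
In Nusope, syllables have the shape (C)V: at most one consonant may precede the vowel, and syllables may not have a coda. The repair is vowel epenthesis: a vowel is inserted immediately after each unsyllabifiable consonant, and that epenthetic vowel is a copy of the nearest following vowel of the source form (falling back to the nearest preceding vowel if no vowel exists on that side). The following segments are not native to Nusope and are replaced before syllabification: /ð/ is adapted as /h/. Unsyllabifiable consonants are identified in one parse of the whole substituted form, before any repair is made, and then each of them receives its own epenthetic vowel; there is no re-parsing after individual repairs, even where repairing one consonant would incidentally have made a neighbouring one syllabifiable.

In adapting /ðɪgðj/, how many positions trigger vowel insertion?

After substitution the input is /hɪghj/.
The unsyllabifiable consonants are /g/, /h/, /j/; each receives one epenthetic vowel.

3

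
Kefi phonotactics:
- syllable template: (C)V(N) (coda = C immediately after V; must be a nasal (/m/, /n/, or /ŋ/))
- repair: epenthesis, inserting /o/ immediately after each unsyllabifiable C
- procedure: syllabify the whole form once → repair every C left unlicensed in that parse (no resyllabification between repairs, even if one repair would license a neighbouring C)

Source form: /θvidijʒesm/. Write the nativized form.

Under (C)V(N), the unsyllabifiable consonants are /θ/, /j/, /s/, /m/ (only a nasal (/m/, /n/, or /ŋ/) is licensed in coda position; onsets are limited to one consonant).
Inserting the epenthetic vowel yields /θ/ → /θo/, /j/ → /jo/, /s/ → /so/, /m/ → /mo/.

θovidijoʒesomo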